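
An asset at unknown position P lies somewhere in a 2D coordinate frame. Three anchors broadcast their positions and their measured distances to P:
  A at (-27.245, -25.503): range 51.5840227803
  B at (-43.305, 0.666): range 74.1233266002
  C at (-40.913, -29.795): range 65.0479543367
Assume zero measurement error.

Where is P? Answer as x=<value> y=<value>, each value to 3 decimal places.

x=24.134 y=-30.095

eq1: (x + 27.245)² + (y + 25.503)² = 51.5840227803²
eq2: (x + 43.305)² + (y − 0.666)² = 74.1233266002²
eq3: (x + 40.913)² + (y + 29.795)² = 65.0479543367²
eq3−eq1, eq3−eq2 (x²,y² cancel):
  27.336·x + 8.584·y = 401.402397
  -4.784·x + 60.922·y = -1948.880196
det = 27.336·60.922 − 8.584·-4.784 = 1706.429648
x = (401.402397·60.922 − 8.584·-1948.880196) / 1706.429648 = 24.134264
y = (27.336·-1948.880196 − 401.402397·-4.784) / 1706.429648 = -30.094578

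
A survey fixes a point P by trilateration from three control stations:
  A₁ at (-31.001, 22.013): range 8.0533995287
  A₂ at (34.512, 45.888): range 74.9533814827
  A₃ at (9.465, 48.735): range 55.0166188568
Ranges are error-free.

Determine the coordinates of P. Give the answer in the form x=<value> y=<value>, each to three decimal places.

x=-33.484 y=14.352

eq1: (x + 31.001)² + (y − 22.013)² = 8.0533995287²
eq2: (x − 34.512)² + (y − 45.888)² = 74.9533814827²
eq3: (x − 9.465)² + (y − 48.735)² = 55.0166188568²
eq2−eq3, eq2−eq1 (x²,y² cancel):
  -50.094·x + 5.694·y = 1759.080807
  -131.026·x − 47.750·y = 3701.999634
det = -50.094·-47.750 − 5.694·-131.026 = 3138.050544
x = (1759.080807·-47.750 − 5.694·3701.999634) / 3138.050544 = -33.484258
y = (-50.094·3701.999634 − 1759.080807·-131.026) / 3138.050544 = 14.352016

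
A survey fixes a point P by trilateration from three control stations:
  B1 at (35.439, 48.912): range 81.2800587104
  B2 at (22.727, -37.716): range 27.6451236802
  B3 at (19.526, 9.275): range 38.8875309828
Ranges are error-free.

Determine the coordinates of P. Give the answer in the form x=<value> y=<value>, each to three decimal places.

x=-1.098 y=-23.693

eq1: (x − 35.439)² + (y − 48.912)² = 81.2800587104²
eq2: (x − 22.727)² + (y + 37.716)² = 27.6451236802²
eq3: (x − 19.526)² + (y − 9.275)² = 38.8875309828²
eq2−eq3, eq2−eq1 (x²,y² cancel):
  -6.402·x + 93.982·y = -2219.710087
  25.424·x + 173.256·y = -4132.901801
det = -6.402·173.256 − 93.982·25.424 = -3498.583280
x = (-2219.710087·173.256 − 93.982·-4132.901801) / -3498.583280 = -1.097669
y = (-6.402·-4132.901801 − -2219.710087·25.424) / -3498.583280 = -23.693232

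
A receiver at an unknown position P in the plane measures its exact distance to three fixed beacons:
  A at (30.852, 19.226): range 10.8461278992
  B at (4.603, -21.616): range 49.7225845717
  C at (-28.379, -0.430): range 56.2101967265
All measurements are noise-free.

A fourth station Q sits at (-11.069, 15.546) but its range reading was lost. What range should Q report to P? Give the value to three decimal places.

34.139

eq1: (x − 30.852)² + (y − 19.226)² = 10.8461278992²
eq2: (x − 4.603)² + (y + 21.616)² = 49.7225845717²
eq3: (x + 28.379)² + (y + 0.430)² = 56.2101967265²
eq1−eq2, eq1−eq3 (x²,y² cancel):
  -52.498·x − 81.684·y = -3187.742841
  -118.462·x − 39.312·y = -3557.880165
det = -52.498·-39.312 − -81.684·-118.462 = -7612.648632
x = (-3187.742841·-39.312 − -81.684·-3557.880165) / -7612.648632 = 21.714563
y = (-52.498·-3557.880165 − -3187.742841·-118.462) / -7612.648632 = 25.069435
|P − Q| = √((21.714563 − -11.069)² + (25.069435 − 15.546)²) = 34.138802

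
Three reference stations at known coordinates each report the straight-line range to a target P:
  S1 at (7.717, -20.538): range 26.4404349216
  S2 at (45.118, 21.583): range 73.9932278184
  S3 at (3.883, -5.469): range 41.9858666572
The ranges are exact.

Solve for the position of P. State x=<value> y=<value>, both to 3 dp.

x=14.935 y=-45.974

eq1: (x − 7.717)² + (y + 20.538)² = 26.4404349216²
eq2: (x − 45.118)² + (y − 21.583)² = 73.9932278184²
eq3: (x − 3.883)² + (y + 5.469)² = 41.9858666572²
eq3−eq1, eq3−eq2 (x²,y² cancel):
  7.668·x − 30.138·y = 1500.090283
  82.470·x + 54.104·y = -1255.712601
det = 7.668·54.104 − -30.138·82.470 = 2900.350332
x = (1500.090283·54.104 − -30.138·-1255.712601) / 2900.350332 = 14.934823
y = (7.668·-1255.712601 − 1500.090283·82.470) / 2900.350332 = -45.974187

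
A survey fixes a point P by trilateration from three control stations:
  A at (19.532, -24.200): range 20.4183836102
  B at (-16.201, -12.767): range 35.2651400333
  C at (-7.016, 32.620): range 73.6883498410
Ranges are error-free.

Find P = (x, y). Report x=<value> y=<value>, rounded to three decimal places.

x=6.401 y=-39.836

eq1: (x − 19.532)² + (y + 24.200)² = 20.4183836102²
eq2: (x + 16.201)² + (y + 12.767)² = 35.2651400333²
eq3: (x + 7.016)² + (y − 32.620)² = 73.6883498410²
eq1−eq2, eq1−eq3 (x²,y² cancel):
  -71.466·x + 22.866·y = -1368.390046
  -53.096·x + 113.640·y = -4866.912881
det = -71.466·113.640 − 22.866·-53.096 = -6907.303104
x = (-1368.390046·113.640 − 22.866·-4866.912881) / -6907.303104 = 6.401488
y = (-71.466·-4866.912881 − -1368.390046·-53.096) / -6907.303104 = -39.836497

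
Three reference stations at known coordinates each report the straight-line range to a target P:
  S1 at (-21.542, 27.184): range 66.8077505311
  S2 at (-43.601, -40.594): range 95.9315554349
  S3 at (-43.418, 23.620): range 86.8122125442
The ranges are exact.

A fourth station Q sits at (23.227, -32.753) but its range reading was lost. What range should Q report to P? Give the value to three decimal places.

41.137

eq1: (x + 21.542)² + (y − 27.184)² = 66.8077505311²
eq2: (x + 43.601)² + (y + 40.594)² = 95.9315554349²
eq3: (x + 43.418)² + (y − 23.620)² = 86.8122125442²
eq2−eq1, eq2−eq3 (x²,y² cancel):
  44.118·x + 135.556·y = 2393.695380
  0.366·x + 128.428·y = 560.610168
det = 44.118·128.428 − 135.556·0.366 = 5616.373008
x = (2393.695380·128.428 − 135.556·560.610168) / 5616.373008 = 41.205140
y = (44.118·560.610168 − 2393.695380·0.366) / 5616.373008 = 4.247743
|P − Q| = √((41.205140 − 23.227)² + (4.247743 − -32.753)²) = 41.137191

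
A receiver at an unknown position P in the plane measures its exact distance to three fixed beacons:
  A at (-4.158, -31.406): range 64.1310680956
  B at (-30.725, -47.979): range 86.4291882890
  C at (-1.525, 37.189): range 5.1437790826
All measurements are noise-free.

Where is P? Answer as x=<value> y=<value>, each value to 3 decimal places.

eq1: (x + 4.158)² + (y + 31.406)² = 64.1310680956²
eq2: (x + 30.725)² + (y + 47.979)² = 86.4291882890²
eq3: (x + 1.525)² + (y − 37.189)² = 5.1437790826²
eq3−eq2, eq3−eq1 (x²,y² cancel):
  -58.400·x − 170.336·y = -5582.883405
  -5.266·x − 137.190·y = -4468.056978
det = -58.400·-137.190 − -170.336·-5.266 = 7114.906624
x = (-5582.883405·-137.190 − -170.336·-4468.056978) / 7114.906624 = 0.680940
y = (-58.400·-4468.056978 − -5582.883405·-5.266) / 7114.906624 = 32.542249

x=0.681 y=32.542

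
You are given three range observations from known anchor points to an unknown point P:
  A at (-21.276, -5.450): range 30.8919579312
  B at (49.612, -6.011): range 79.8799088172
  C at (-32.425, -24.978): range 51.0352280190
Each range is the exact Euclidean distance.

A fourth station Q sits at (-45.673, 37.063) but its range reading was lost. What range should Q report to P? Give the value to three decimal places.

eq1: (x + 21.276)² + (y + 5.450)² = 30.8919579312²
eq2: (x − 49.612)² + (y + 6.011)² = 79.8799088172²
eq3: (x + 32.425)² + (y + 24.978)² = 51.0352280190²
eq2−eq3, eq2−eq1 (x²,y² cancel):
  -164.074·x − 37.934·y = 2954.003778
  -141.776·x + 1.122·y = 3411.374779
det = -164.074·1.122 − -37.934·-141.776 = -5562.221812
x = (2954.003778·1.122 − -37.934·3411.374779) / -5562.221812 = -23.861235
y = (-164.074·3411.374779 − 2954.003778·-141.776) / -5562.221812 = 25.333593
|P − Q| = √((-23.861235 − -45.673)² + (25.333593 − 37.063)²) = 24.765542

24.766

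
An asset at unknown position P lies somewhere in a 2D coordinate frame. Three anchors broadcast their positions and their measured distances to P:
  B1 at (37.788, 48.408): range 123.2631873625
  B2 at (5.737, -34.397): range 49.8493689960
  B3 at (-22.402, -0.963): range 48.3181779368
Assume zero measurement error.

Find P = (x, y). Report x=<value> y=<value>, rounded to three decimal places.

eq1: (x − 37.788)² + (y − 48.408)² = 123.2631873625²
eq2: (x − 5.737)² + (y + 34.397)² = 49.8493689960²
eq3: (x + 22.402)² + (y + 0.963)² = 48.3181779368²
eq1−eq2, eq1−eq3 (x²,y² cancel):
  -64.102·x − 165.610·y = 10153.653139
  -120.380·x − 98.742·y = 9590.676605
det = -64.102·-98.742 − -165.610·-120.380 = -13606.572116
x = (10153.653139·-98.742 − -165.610·9590.676605) / -13606.572116 = -43.046840
y = (-64.102·9590.676605 − 10153.653139·-120.380) / -13606.572116 = -44.648660

x=-43.047 y=-44.649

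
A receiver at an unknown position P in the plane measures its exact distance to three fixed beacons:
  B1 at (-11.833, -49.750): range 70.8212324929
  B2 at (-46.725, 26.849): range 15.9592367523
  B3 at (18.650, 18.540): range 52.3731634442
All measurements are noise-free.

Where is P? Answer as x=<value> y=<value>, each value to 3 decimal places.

x=-33.715 y=17.606

eq1: (x + 11.833)² + (y + 49.750)² = 70.8212324929²
eq2: (x + 46.725)² + (y − 26.849)² = 15.9592367523²
eq3: (x − 18.650)² + (y − 18.540)² = 52.3731634442²
eq1−eq2, eq1−eq3 (x²,y² cancel):
  -69.784·x + 153.198·y = 5049.961771
  60.966·x + 136.580·y = 349.170434
det = -69.784·136.580 − 153.198·60.966 = -18870.967988
x = (5049.961771·136.580 − 153.198·349.170434) / -18870.967988 = -33.714835
y = (-69.784·349.170434 − 5049.961771·60.966) / -18870.967988 = 17.606011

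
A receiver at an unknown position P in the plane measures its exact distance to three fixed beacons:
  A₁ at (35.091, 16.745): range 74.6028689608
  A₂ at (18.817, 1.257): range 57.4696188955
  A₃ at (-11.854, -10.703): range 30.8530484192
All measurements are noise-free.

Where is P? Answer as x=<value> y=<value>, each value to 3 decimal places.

eq1: (x − 35.091)² + (y − 16.745)² = 74.6028689608²
eq2: (x − 18.817)² + (y − 1.257)² = 57.4696188955²
eq3: (x + 11.854)² + (y + 10.703)² = 30.8530484192²
eq1−eq3, eq1−eq2 (x²,y² cancel):
  -93.890·x − 54.896·y = 3356.975679
  -32.548·x − 30.976·y = 1106.717193
det = -93.890·-30.976 − -54.896·-32.548 = 1121.581632
x = (3356.975679·-30.976 − -54.896·1106.717193) / 1121.581632 = -38.544971
y = (-93.890·1106.717193 − 3356.975679·-32.548) / 1121.581632 = 4.772873

x=-38.545 y=4.773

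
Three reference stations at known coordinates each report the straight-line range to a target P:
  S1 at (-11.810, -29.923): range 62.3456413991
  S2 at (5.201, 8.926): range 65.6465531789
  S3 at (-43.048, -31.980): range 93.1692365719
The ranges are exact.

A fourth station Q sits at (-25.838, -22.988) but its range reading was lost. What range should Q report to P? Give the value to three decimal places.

77.397

eq1: (x + 11.810)² + (y + 29.923)² = 62.3456413991²
eq2: (x − 5.201)² + (y − 8.926)² = 65.6465531789²
eq3: (x + 43.048)² + (y + 31.980)² = 93.1692365719²
eq1−eq2, eq1−eq3 (x²,y² cancel):
  34.022·x + 77.698·y = -1350.629095
  -62.476·x − 4.114·y = -2952.538967
det = 34.022·-4.114 − 77.698·-62.476 = 4714.293740
x = (-1350.629095·-4.114 − 77.698·-2952.538967) / 4714.293740 = 49.840522
y = (34.022·-2952.538967 − -1350.629095·-62.476) / 4714.293740 = -39.206972
|P − Q| = √((49.840522 − -25.838)² + (-39.206972 − -22.988)²) = 77.396988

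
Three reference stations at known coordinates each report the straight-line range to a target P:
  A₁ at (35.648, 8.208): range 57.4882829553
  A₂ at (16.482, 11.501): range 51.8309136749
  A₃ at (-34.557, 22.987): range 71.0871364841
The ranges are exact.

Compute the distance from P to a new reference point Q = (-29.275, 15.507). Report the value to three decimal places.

eq1: (x − 35.648)² + (y − 8.208)² = 57.4882829553²
eq2: (x − 16.482)² + (y − 11.501)² = 51.8309136749²
eq3: (x + 34.557)² + (y − 22.987)² = 71.0871364841²
eq2−eq1, eq2−eq3 (x²,y² cancel):
  38.332·x − 6.586·y = 315.762778
  -102.078·x + 22.972·y = -1048.278268
det = 38.332·22.972 − -6.586·-102.078 = 208.276996
x = (315.762778·22.972 − -6.586·-1048.278268) / 208.276996 = 1.679215
y = (38.332·-1048.278268 − 315.762778·-102.078) / 208.276996 = -38.171137
|P − Q| = √((1.679215 − -29.275)² + (-38.171137 − 15.507)²) = 61.963746

61.964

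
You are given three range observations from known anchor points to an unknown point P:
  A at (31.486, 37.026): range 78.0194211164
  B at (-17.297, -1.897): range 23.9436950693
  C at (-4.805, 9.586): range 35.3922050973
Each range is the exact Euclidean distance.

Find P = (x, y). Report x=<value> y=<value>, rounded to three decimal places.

eq1: (x − 31.486)² + (y − 37.026)² = 78.0194211164²
eq2: (x + 17.297)² + (y + 1.897)² = 23.9436950693²
eq3: (x + 4.805)² + (y − 9.586)² = 35.3922050973²
eq1−eq2, eq1−eq3 (x²,y² cancel):
  -97.566·x − 77.846·y = 3454.221484
  -72.582·x − 54.880·y = 2587.108439
det = -97.566·-54.880 − -77.846·-72.582 = -295.796292
x = (3454.221484·-54.880 − -77.846·2587.108439) / -295.796292 = -39.988224
y = (-97.566·2587.108439 − 3454.221484·-72.582) / -295.796292 = 5.745570

x=-39.988 y=5.746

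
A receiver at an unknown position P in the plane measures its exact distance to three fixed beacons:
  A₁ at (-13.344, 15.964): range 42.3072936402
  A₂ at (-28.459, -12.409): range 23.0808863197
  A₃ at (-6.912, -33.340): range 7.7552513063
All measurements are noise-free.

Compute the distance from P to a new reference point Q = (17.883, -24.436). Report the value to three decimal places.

27.896

eq1: (x + 13.344)² + (y − 15.964)² = 42.3072936402²
eq2: (x + 28.459)² + (y + 12.409)² = 23.0808863197²
eq3: (x + 6.912)² + (y + 33.340)² = 7.7552513063²
eq3−eq2, eq3−eq1 (x²,y² cancel):
  -43.094·x + 41.862·y = -668.016772
  -12.864·x + 98.608·y = -2456.182884
det = -43.094·98.608 − 41.862·-12.864 = -3710.900384
x = (-668.016772·98.608 − 41.862·-2456.182884) / -3710.900384 = -9.956864
y = (-43.094·-2456.182884 − -668.016772·-12.864) / -3710.900384 = -26.207488
|P − Q| = √((-9.956864 − 17.883)² + (-26.207488 − -24.436)²) = 27.896168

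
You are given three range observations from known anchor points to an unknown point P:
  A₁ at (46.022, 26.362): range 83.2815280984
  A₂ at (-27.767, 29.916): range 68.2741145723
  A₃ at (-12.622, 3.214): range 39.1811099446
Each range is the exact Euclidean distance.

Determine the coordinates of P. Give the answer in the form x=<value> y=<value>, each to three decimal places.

x=-9.366 y=-35.832

eq1: (x − 46.022)² + (y − 26.362)² = 83.2815280984²
eq2: (x + 27.767)² + (y − 29.916)² = 68.2741145723²
eq3: (x + 12.622)² + (y − 3.214)² = 39.1811099446²
eq3−eq2, eq3−eq1 (x²,y² cancel):
  -30.290·x + 53.404·y = -1629.866679
  117.288·x + 46.296·y = -2757.318698
det = -30.290·46.296 − 53.404·117.288 = -7665.954192
x = (-1629.866679·46.296 − 53.404·-2757.318698) / -7665.954192 = -9.365506
y = (-30.290·-2757.318698 − -1629.866679·117.288) / -7665.954192 = -35.831545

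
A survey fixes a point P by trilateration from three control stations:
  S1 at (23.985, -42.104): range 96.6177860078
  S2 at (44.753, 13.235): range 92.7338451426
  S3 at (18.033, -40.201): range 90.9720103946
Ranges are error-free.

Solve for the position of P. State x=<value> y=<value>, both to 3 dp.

x=-47.473 y=22.925

eq1: (x − 23.985)² + (y + 42.104)² = 96.6177860078²
eq2: (x − 44.753)² + (y − 13.235)² = 92.7338451426²
eq3: (x − 18.033)² + (y + 40.201)² = 90.9720103946²
eq3−eq2, eq3−eq1 (x²,y² cancel):
  53.440·x + 106.872·y = -86.972616
  11.904·x − 3.806·y = -652.372347
det = 53.440·-3.806 − 106.872·11.904 = -1475.596928
x = (-86.972616·-3.806 − 106.872·-652.372347) / -1475.596928 = -47.473232
y = (53.440·-652.372347 − -86.972616·11.904) / -1475.596928 = 22.924591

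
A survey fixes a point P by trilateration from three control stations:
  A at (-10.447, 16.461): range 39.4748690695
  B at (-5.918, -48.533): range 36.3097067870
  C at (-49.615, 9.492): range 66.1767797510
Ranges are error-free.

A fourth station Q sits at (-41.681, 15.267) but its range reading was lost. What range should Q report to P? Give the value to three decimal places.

eq1: (x + 10.447)² + (y − 16.461)² = 39.4748690695²
eq2: (x + 5.918)² + (y + 48.533)² = 36.3097067870²
eq3: (x + 49.615)² + (y − 9.492)² = 66.1767797510²
eq1−eq3, eq1−eq2 (x²,y² cancel):
  -78.336·x − 13.938·y = -649.458931
  9.058·x − 129.988·y = 2250.240964
det = -78.336·-129.988 − -13.938·9.058 = 10308.990372
x = (-649.458931·-129.988 − -13.938·2250.240964) / 10308.990372 = 11.231529
y = (-78.336·2250.240964 − -649.458931·9.058) / 10308.990372 = -16.528493
|P − Q| = √((11.231529 − -41.681)² + (-16.528493 − 15.267)²) = 61.730779

61.731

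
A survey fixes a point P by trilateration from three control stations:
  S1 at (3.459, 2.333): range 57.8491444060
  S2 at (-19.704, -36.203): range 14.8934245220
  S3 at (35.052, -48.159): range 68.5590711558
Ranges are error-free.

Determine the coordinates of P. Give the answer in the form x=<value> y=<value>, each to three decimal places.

eq1: (x − 3.459)² + (y − 2.333)² = 57.8491444060²
eq2: (x + 19.704)² + (y + 36.203)² = 14.8934245220²
eq3: (x − 35.052)² + (y + 48.159)² = 68.5590711558²
eq3−eq2, eq3−eq1 (x²,y² cancel):
  -109.512·x + 23.912·y = 2629.504984
  -63.186·x + 100.984·y = -2176.701686
det = -109.512·100.984 − 23.912·-63.186 = -9548.056176
x = (2629.504984·100.984 − 23.912·-2176.701686) / -9548.056176 = -33.261977
y = (-109.512·-2176.701686 − 2629.504984·-63.186) / -9548.056176 = -42.367038

x=-33.262 y=-42.367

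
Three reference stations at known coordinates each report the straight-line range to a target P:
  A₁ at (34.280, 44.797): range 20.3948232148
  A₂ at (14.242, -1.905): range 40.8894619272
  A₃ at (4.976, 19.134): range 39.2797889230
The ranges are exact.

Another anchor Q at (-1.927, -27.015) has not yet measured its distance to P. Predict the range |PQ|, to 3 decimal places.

eq1: (x − 34.280)² + (y − 44.797)² = 20.3948232148²
eq2: (x − 14.242)² + (y + 1.905)² = 40.8894619272²
eq3: (x − 4.976)² + (y − 19.134)² = 39.2797889230²
eq1−eq2, eq1−eq3 (x²,y² cancel):
  -40.076·x − 93.404·y = -4231.425303
  -58.608·x − 51.326·y = -3917.972081
det = -40.076·-51.326 − -93.404·-58.608 = -3417.280856
x = (-4231.425303·-51.326 − -93.404·-3917.972081) / -3417.280856 = 43.535236
y = (-40.076·-3917.972081 − -4231.425303·-58.608) / -3417.280856 = 26.623134
|P − Q| = √((43.535236 − -1.927)² + (26.623134 − -27.015)²) = 70.312618

70.313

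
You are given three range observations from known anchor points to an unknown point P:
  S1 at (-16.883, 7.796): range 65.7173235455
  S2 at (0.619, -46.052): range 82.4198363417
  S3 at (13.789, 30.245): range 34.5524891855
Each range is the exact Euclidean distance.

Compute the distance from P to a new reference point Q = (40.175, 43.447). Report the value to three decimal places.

22.729

eq1: (x + 16.883)² + (y − 7.796)² = 65.7173235455²
eq2: (x − 0.619)² + (y + 46.052)² = 82.4198363417²
eq3: (x − 13.789)² + (y − 30.245)² = 34.5524891855²
eq2−eq1, eq2−eq3 (x²,y² cancel):
  -35.004·x + 107.696·y = 698.906249
  26.340·x + 152.594·y = 4582.881595
det = -35.004·152.594 − 107.696·26.340 = -8178.113016
x = (698.906249·152.594 − 107.696·4582.881595) / -8178.113016 = 47.310317
y = (-35.004·4582.881595 − 698.906249·26.340) / -8178.113016 = 21.866704
|P − Q| = √((47.310317 − 40.175)² + (21.866704 − 43.447)²) = 22.729318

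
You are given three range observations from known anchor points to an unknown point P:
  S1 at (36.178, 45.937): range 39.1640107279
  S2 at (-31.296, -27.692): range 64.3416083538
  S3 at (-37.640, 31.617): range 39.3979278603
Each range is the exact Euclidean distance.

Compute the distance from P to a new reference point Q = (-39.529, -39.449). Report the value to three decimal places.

eq1: (x − 36.178)² + (y − 45.937)² = 39.1640107279²
eq2: (x + 31.296)² + (y + 27.692)² = 64.3416083538²
eq3: (x + 37.640)² + (y − 31.617)² = 39.3979278603²
eq3−eq1, eq3−eq2 (x²,y² cancel):
  147.636·x + 28.640·y = 1021.028347
  12.688·x − 118.618·y = -3257.763655
det = 147.636·-118.618 − 28.640·12.688 = -17875.671368
x = (1021.028347·-118.618 − 28.640·-3257.763655) / -17875.671368 = 1.555745
y = (147.636·-3257.763655 − 1021.028347·12.688) / -17875.671368 = 27.630739
|P − Q| = √((1.555745 − -39.529)² + (27.630739 − -39.449)²) = 78.661602

78.662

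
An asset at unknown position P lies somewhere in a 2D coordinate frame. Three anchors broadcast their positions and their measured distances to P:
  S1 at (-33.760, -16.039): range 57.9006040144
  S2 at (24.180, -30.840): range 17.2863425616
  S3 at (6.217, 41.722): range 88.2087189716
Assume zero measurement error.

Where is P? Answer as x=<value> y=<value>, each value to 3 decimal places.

x=15.808 y=-45.964

eq1: (x + 33.760)² + (y + 16.039)² = 57.9006040144²
eq2: (x − 24.180)² + (y + 30.840)² = 17.2863425616²
eq3: (x − 6.217)² + (y − 41.722)² = 88.2087189716²
eq1−eq2, eq1−eq3 (x²,y² cancel):
  115.880·x − 29.602·y = 3192.453185
  79.954·x + 115.522·y = -4045.908905
det = 115.880·115.522 − -29.602·79.954 = 15753.487668
x = (3192.453185·115.522 − -29.602·-4045.908905) / 15753.487668 = 15.808028
y = (115.880·-4045.908905 − 3192.453185·79.954) / 15753.487668 = -45.963747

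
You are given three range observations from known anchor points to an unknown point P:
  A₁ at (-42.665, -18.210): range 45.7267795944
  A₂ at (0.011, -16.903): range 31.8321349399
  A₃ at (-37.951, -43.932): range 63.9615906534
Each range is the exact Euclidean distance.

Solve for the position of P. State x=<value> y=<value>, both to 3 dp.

x=-9.650 y=13.428

eq1: (x + 42.665)² + (y + 18.210)² = 45.7267795944²
eq2: (x − 0.011)² + (y + 16.903)² = 31.8321349399²
eq3: (x + 37.951)² + (y + 43.932)² = 63.9615906534²
eq1−eq2, eq1−eq3 (x²,y² cancel):
  85.352·x + 2.614·y = -788.541238
  9.428·x − 51.444·y = -781.754007
det = 85.352·-51.444 − 2.614·9.428 = -4415.493080
x = (-788.541238·-51.444 − 2.614·-781.754007) / -4415.493080 = -9.649935
y = (85.352·-781.754007 − -788.541238·9.428) / -4415.493080 = 13.427697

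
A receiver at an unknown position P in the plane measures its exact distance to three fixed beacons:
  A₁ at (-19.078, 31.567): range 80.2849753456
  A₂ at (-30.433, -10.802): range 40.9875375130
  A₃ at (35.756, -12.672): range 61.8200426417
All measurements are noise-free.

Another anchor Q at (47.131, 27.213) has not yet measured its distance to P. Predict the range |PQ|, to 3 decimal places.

eq1: (x + 19.078)² + (y − 31.567)² = 80.2849753456²
eq2: (x + 30.433)² + (y + 10.802)² = 40.9875375130²
eq3: (x − 35.756)² + (y + 12.672)² = 61.8200426417²
eq3−eq1, eq3−eq2 (x²,y² cancel):
  -109.668·x + 88.478·y = -2702.585141
  -132.378·x + 3.740·y = 1745.519014
det = -109.668·3.740 − 88.478·-132.378 = 11302.382364
x = (-2702.585141·3.740 − 88.478·1745.519014) / 11302.382364 = -14.558674
y = (-109.668·1745.519014 − -2702.585141·-132.378) / 11302.382364 = -48.590676
|P − Q| = √((-14.558674 − 47.131)² + (-48.590676 − 27.213)²) = 97.733378

97.733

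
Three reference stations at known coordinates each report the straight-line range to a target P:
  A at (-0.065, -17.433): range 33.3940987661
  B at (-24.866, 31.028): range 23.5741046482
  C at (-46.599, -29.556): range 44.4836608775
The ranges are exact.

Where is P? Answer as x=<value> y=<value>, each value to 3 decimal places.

x=-22.156 y=7.610

eq1: (x + 0.065)² + (y + 17.433)² = 33.3940987661²
eq2: (x + 24.866)² + (y − 31.028)² = 23.5741046482²
eq3: (x + 46.599)² + (y + 29.556)² = 44.4836608775²
eq2−eq3, eq2−eq1 (x²,y² cancel):
  -43.466·x − 121.168·y = 40.911522
  49.602·x − 96.922·y = -1836.568448
det = -43.466·-96.922 − -121.168·49.602 = 10222.986788
x = (40.911522·-96.922 − -121.168·-1836.568448) / 10222.986788 = -22.155810
y = (-43.466·-1836.568448 − 40.911522·49.602) / 10222.986788 = 7.610202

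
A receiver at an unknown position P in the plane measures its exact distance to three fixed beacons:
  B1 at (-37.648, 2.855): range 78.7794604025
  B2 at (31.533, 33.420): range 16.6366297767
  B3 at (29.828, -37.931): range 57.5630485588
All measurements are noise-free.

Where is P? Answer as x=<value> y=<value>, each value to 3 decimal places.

x=39.498 y=18.814

eq1: (x + 37.648)² + (y − 2.855)² = 78.7794604025²
eq2: (x − 31.533)² + (y − 33.420)² = 16.6366297767²
eq3: (x − 29.828)² + (y + 37.931)² = 57.5630485588²
eq3−eq2, eq3−eq1 (x²,y² cancel):
  3.410·x + 142.702·y = 2819.483253
  -134.952·x + 81.572·y = -3795.646238
det = 3.410·81.572 − 142.702·-134.952 = 19536.080824
x = (2819.483253·81.572 − 142.702·-3795.646238) / 19536.080824 = 39.498055
y = (3.410·-3795.646238 − 2819.483253·-134.952) / 19536.080824 = 18.813996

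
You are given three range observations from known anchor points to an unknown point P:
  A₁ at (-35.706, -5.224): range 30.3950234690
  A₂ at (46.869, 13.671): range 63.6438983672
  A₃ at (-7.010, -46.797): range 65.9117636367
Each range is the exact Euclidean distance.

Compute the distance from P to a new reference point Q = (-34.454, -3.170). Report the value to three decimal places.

28.012

eq1: (x + 35.706)² + (y + 5.224)² = 30.3950234690²
eq2: (x − 46.869)² + (y − 13.671)² = 63.6438983672²
eq3: (x + 7.010)² + (y + 46.797)² = 65.9117636367²
eq1−eq3, eq1−eq2 (x²,y² cancel):
  57.392·x − 83.146·y = -2483.612437
  165.150·x + 37.790·y = -2045.297558
det = 57.392·37.790 − -83.146·165.150 = 15900.405580
x = (-2483.612437·37.790 − -83.146·-2045.297558) / 15900.405580 = -16.597943
y = (57.392·-2045.297558 − -2483.612437·165.150) / 15900.405580 = 18.413673
|P − Q| = √((-16.597943 − -34.454)² + (18.413673 − -3.170)²) = 28.012385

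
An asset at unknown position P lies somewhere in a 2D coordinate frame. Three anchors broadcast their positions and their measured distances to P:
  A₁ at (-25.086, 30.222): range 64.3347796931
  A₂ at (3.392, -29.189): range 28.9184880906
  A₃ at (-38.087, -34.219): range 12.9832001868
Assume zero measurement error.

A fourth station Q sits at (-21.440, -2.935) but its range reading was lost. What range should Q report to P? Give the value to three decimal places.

31.392

eq1: (x + 25.086)² + (y − 30.222)² = 64.3347796931²
eq2: (x − 3.392)² + (y + 29.189)² = 28.9184880906²
eq3: (x + 38.087)² + (y + 34.219)² = 12.9832001868²
eq1−eq2, eq1−eq3 (x²,y² cancel):
  56.956·x − 118.822·y = 2623.511630
  -26.002·x − 128.882·y = 5049.283241
det = 56.956·-128.882 − -118.822·-26.002 = -10430.212836
x = (2623.511630·-128.882 − -118.822·5049.283241) / -10430.212836 = -25.104234
y = (56.956·5049.283241 − 2623.511630·-26.002) / -10430.212836 = -34.112777
|P − Q| = √((-25.104234 − -21.440)² + (-34.112777 − -2.935)²) = 31.392362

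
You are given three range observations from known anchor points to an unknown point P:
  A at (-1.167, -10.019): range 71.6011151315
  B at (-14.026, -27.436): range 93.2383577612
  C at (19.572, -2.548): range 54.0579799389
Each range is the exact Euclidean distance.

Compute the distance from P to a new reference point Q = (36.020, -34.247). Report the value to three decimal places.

80.501

eq1: (x + 1.167)² + (y + 10.019)² = 71.6011151315²
eq2: (x + 14.026)² + (y + 27.436)² = 93.2383577612²
eq3: (x − 19.572)² + (y + 2.548)² = 54.0579799389²
eq1−eq2, eq1−eq3 (x²,y² cancel):
  -25.718·x − 34.834·y = -2718.951148
  41.478·x + 14.942·y = 2492.267731
det = -25.718·14.942 − -34.834·41.478 = 1060.566296
x = (-2718.951148·14.942 − -34.834·2492.267731) / 1060.566296 = 43.551343
y = (-25.718·2492.267731 − -2718.951148·41.478) / 1060.566296 = 45.900491
|P − Q| = √((43.551343 − 36.020)² + (45.900491 − -34.247)²) = 80.500568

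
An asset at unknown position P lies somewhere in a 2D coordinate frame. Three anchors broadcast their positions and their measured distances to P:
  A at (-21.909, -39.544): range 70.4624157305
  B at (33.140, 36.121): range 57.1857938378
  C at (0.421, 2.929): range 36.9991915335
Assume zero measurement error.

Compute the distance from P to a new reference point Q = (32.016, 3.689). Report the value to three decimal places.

eq1: (x + 21.909)² + (y + 39.544)² = 70.4624157305²
eq2: (x − 33.140)² + (y − 36.121)² = 57.1857938378²
eq3: (x − 0.421)² + (y − 2.929)² = 36.9991915335²
eq1−eq3, eq1−eq2 (x²,y² cancel):
  44.660·x + 84.946·y = 1561.035921
  110.098·x + 151.330·y = 2053.991038
det = 44.660·151.330 − 84.946·110.098 = -2593.986908
x = (1561.035921·151.330 − 84.946·2053.991038) / -2593.986908 = -23.806305
y = (44.660·2053.991038 − 1561.035921·110.098) / -2593.986908 = 30.892867
|P − Q| = √((-23.806305 − 32.016)² + (30.892867 − 3.689)²) = 62.098149

62.098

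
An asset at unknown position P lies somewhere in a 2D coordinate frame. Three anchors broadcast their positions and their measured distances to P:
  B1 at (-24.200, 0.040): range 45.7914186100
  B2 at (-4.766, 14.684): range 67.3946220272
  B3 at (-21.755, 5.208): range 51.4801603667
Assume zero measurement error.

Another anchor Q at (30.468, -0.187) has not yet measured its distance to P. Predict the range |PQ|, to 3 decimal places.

81.957

eq1: (x + 24.200)² + (y − 0.040)² = 45.7914186100²
eq2: (x + 4.766)² + (y − 14.684)² = 67.3946220272²
eq3: (x + 21.755)² + (y − 5.208)² = 51.4801603667²
eq2−eq3, eq2−eq1 (x²,y² cancel):
  -33.978·x − 18.952·y = 2153.896844
  -38.868·x − 29.288·y = 2792.488048
det = -33.978·-29.288 − -18.952·-38.868 = 258.521328
x = (2153.896844·-29.288 − -18.952·2792.488048) / 258.521328 = -39.300809
y = (-33.978·2792.488048 − 2153.896844·-38.868) / 258.521328 = -43.189846
|P − Q| = √((-39.300809 − 30.468)² + (-43.189846 − -0.187)²) = 81.956888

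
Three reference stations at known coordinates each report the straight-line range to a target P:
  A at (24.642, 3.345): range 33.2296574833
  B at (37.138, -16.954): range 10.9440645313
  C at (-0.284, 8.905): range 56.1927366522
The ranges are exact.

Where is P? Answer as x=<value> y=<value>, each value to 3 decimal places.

eq1: (x − 24.642)² + (y − 3.345)² = 33.2296574833²
eq2: (x − 37.138)² + (y + 16.954)² = 10.9440645313²
eq3: (x + 0.284)² + (y − 8.905)² = 56.1927366522²
eq2−eq3, eq2−eq1 (x²,y² cancel):
  -74.844·x + 51.718·y = -4625.140583
  -24.992·x + 40.598·y = -2032.689559
det = -74.844·40.598 − 51.718·-24.992 = -1745.980456
x = (-4625.140583·40.598 − 51.718·-2032.689559) / -1745.980456 = 47.334332
y = (-74.844·-2032.689559 − -4625.140583·-24.992) / -1745.980456 = -20.929847

x=47.334 y=-20.930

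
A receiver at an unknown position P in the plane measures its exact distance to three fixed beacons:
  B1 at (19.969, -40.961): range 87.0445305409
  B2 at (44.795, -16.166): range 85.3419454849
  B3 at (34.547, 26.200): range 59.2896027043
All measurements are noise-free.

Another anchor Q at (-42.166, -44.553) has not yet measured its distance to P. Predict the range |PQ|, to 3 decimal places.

80.606

eq1: (x − 19.969)² + (y + 40.961)² = 87.0445305409²
eq2: (x − 44.795)² + (y + 16.166)² = 85.3419454849²
eq3: (x − 34.547)² + (y − 26.200)² = 59.2896027043²
eq3−eq2, eq3−eq1 (x²,y² cancel):
  20.496·x − 84.732·y = -3379.994298
  -29.156·x − 134.322·y = -3864.864035
det = 20.496·-134.322 − -84.732·-29.156 = -5223.509904
x = (-3379.994298·-134.322 − -84.732·-3864.864035) / -5223.509904 = -24.223164
y = (20.496·-3864.864035 − -3379.994298·-29.156) / -5223.509904 = 34.031019
|P − Q| = √((-24.223164 − -42.166)² + (34.031019 − -44.553)²) = 80.606411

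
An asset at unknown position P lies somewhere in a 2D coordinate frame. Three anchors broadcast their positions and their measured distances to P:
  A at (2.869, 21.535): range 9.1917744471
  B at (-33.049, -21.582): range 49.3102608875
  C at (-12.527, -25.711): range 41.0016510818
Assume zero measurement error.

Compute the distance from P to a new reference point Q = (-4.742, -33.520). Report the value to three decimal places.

46.470

eq1: (x − 2.869)² + (y − 21.535)² = 9.1917744471²
eq2: (x + 33.049)² + (y + 21.582)² = 49.3102608875²
eq3: (x + 12.527)² + (y + 25.711)² = 41.0016510818²
eq2−eq1, eq2−eq3 (x²,y² cancel):
  71.836·x + 86.234·y = 1260.981372
  41.044·x − 8.258·y = 10.328562
det = 71.836·-8.258 − 86.234·41.044 = -4132.609984
x = (1260.981372·-8.258 − 86.234·10.328562) / -4132.609984 = 2.735283
y = (71.836·10.328562 − 1260.981372·41.044) / -4132.609984 = 12.344198
|P − Q| = √((2.735283 − -4.742)² + (12.344198 − -33.520)²) = 46.469715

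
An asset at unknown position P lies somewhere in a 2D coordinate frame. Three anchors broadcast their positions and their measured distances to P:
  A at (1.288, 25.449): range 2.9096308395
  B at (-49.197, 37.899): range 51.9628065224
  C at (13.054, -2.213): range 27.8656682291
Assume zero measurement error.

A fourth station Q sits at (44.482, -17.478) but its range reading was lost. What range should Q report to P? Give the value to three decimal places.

eq1: (x − 1.288)² + (y − 25.449)² = 2.9096308395²
eq2: (x + 49.197)² + (y − 37.899)² = 51.9628065224²
eq3: (x − 13.054)² + (y + 2.213)² = 27.8656682291²
eq2−eq1, eq2−eq3 (x²,y² cancel):
  100.970·x − 24.900·y = -515.701155
  124.502·x − 80.224·y = -1757.736929
det = 100.970·-80.224 − -24.900·124.502 = -5000.117480
x = (-515.701155·-80.224 − -24.900·-1757.736929) / -5000.117480 = 0.479197
y = (100.970·-1757.736929 − -515.701155·124.502) / -5000.117480 = 22.654042
|P − Q| = √((0.479197 − 44.482)² + (22.654042 − -17.478)²) = 59.555248

59.555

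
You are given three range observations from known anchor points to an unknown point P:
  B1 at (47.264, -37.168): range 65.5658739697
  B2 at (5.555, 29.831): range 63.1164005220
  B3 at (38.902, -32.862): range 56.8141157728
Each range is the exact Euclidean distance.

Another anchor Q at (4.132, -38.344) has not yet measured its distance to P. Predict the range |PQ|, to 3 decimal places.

eq1: (x − 47.264)² + (y + 37.168)² = 65.5658739697²
eq2: (x − 5.555)² + (y − 29.831)² = 63.1164005220²
eq3: (x − 38.902)² + (y + 32.862)² = 56.8141157728²
eq3−eq2, eq3−eq1 (x²,y² cancel):
  -66.694·x + 125.386·y = -2428.366326
  16.724·x − 8.612·y = -48.970806
det = -66.694·-8.612 − 125.386·16.724 = -1522.586736
x = (-2428.366326·-8.612 − 125.386·-48.970806) / -1522.586736 = -17.768015
y = (-66.694·-48.970806 − -2428.366326·16.724) / -1522.586736 = -28.818100
|P − Q| = √((-17.768015 − 4.132)² + (-28.818100 − -38.344)²) = 23.882073

23.882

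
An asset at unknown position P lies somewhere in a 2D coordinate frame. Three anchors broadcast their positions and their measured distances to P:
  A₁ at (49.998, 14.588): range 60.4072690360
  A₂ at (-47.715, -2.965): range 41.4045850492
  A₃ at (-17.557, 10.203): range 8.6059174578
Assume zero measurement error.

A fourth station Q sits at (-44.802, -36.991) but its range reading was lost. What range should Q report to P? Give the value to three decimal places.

62.333

eq1: (x − 49.998)² + (y − 14.588)² = 60.4072690360²
eq2: (x + 47.715)² + (y + 2.965)² = 41.4045850492²
eq3: (x + 17.557)² + (y − 10.203)² = 8.6059174578²
eq3−eq1, eq3−eq2 (x²,y² cancel):
  135.110·x + 8.770·y = -1274.716047
  -60.316·x − 26.336·y = 232.885144
det = 135.110·-26.336 − 8.770·-60.316 = -3029.285640
x = (-1274.716047·-26.336 − 8.770·232.885144) / -3029.285640 = -10.407906
y = (135.110·232.885144 − -1274.716047·-60.316) / -3029.285640 = 14.993852
|P − Q| = √((-10.407906 − -44.802)² + (14.993852 − -36.991)²) = 62.332805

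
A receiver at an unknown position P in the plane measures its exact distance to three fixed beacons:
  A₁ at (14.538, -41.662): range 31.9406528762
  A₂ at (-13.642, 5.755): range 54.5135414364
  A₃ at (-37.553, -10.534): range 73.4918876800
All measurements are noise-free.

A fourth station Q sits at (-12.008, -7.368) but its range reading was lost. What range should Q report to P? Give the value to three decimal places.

eq1: (x − 14.538)² + (y + 41.662)² = 31.9406528762²
eq2: (x + 13.642)² + (y − 5.755)² = 54.5135414364²
eq3: (x + 37.553)² + (y + 10.534)² = 73.4918876800²
eq3−eq1, eq3−eq2 (x²,y² cancel):
  104.182·x − 62.256·y = 4806.734972
  47.822·x + 32.578·y = 1127.362579
det = 104.182·32.578 − -62.256·47.822 = 6371.247628
x = (4806.734972·32.578 − -62.256·1127.362579) / 6371.247628 = 35.594111
y = (104.182·1127.362579 − 4806.734972·47.822) / 6371.247628 = -17.644392
|P − Q| = √((35.594111 − -12.008)² + (-17.644392 − -7.368)²) = 48.698719

48.699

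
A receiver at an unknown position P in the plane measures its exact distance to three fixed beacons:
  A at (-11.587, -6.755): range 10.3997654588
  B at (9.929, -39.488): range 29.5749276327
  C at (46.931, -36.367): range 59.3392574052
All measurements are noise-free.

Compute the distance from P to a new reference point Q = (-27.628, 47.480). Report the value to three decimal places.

eq1: (x + 11.587)² + (y + 6.755)² = 10.3997654588²
eq2: (x − 9.929)² + (y + 39.488)² = 29.5749276327²
eq3: (x − 46.931)² + (y + 36.367)² = 59.3392574052²
eq1−eq3, eq1−eq2 (x²,y² cancel):
  117.036·x − 59.224·y = -67.803492
  43.032·x − 65.466·y = 711.477368
det = 117.036·-65.466 − -59.224·43.032 = -5113.351608
x = (-67.803492·-65.466 − -59.224·711.477368) / -5113.351608 = -9.108577
y = (117.036·711.477368 − -67.803492·43.032) / -5113.351608 = -16.855126
|P − Q| = √((-9.108577 − -27.628)² + (-16.855126 − 47.480)²) = 66.947572

66.948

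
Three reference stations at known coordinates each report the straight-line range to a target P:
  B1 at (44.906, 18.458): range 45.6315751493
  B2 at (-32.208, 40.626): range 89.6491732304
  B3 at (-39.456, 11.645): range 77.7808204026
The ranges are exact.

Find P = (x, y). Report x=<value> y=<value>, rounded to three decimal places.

x=29.432 y=-24.470

eq1: (x − 44.906)² + (y − 18.458)² = 45.6315751493²
eq2: (x + 32.208)² + (y − 40.626)² = 89.6491732304²
eq3: (x + 39.456)² + (y − 11.645)² = 77.7808204026²
eq1−eq3, eq1−eq2 (x²,y² cancel):
  -168.724·x − 13.626·y = -4632.480011
  -154.228·x + 44.336·y = -5624.153070
det = -168.724·44.336 − -13.626·-154.228 = -9582.057992
x = (-4632.480011·44.336 − -13.626·-5624.153070) / -9582.057992 = 29.432127
y = (-168.724·-5624.153070 − -4632.480011·-154.228) / -9582.057992 = -24.469845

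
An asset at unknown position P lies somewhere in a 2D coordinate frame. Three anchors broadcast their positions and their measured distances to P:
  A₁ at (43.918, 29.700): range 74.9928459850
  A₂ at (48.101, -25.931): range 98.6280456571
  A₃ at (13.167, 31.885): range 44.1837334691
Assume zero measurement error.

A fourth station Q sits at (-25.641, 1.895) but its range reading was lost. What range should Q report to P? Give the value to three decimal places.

31.540

eq1: (x − 43.918)² + (y − 29.700)² = 74.9928459850²
eq2: (x − 48.101)² + (y + 25.931)² = 98.6280456571²
eq3: (x − 13.167)² + (y − 31.885)² = 44.1837334691²
eq3−eq1, eq3−eq2 (x²,y² cancel):
  61.502·x − 4.370·y = -2050.867036
  69.868·x − 115.632·y = -5979.189239
det = 61.502·-115.632 − -4.370·69.868 = -6806.276104
x = (-2050.867036·-115.632 − -4.370·-5979.189239) / -6806.276104 = -31.003268
y = (61.502·-5979.189239 − -2050.867036·69.868) / -6806.276104 = 32.975759
|P − Q| = √((-31.003268 − -25.641)² + (32.975759 − 1.895)²) = 31.539935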